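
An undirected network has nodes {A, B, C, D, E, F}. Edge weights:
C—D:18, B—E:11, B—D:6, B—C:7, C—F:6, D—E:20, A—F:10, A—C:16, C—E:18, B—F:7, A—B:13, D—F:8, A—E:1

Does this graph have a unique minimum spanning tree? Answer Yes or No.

No

Kruskal's algorithm — process edges by increasing weight (ties by edge label):
A—E (1): add — endpoints in different components.
B—D (6): add — endpoints in different components.
C—F (6): add — endpoints in different components.
B—C (7): add — endpoints in different components.
B—F (7): skip — B and F already connected.
D—F (8): skip — D and F already connected.
A—F (10): add — endpoints in different components.
Non-tree edge B—F has weight 7, equal to the heaviest edge on its tree cycle — swapping gives another MST of the same weight. Not unique.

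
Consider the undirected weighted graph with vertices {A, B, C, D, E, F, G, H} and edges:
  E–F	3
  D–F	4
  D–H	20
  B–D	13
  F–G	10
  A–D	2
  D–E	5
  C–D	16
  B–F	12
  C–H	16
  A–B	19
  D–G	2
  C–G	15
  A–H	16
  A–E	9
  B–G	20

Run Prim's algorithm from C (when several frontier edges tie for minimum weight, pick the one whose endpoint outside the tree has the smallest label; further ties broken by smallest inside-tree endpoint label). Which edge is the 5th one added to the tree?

Prim, starting at C.
Step 1: cheapest edge leaving the tree is C–G (15); add G.
Step 2: cheapest edge leaving the tree is D–G (2); add D.
Step 3: cheapest edge leaving the tree is A–D (2); add A.
Step 4: cheapest edge leaving the tree is D–F (4); add F.
Step 5: cheapest edge leaving the tree is E–F (3); add E.
Step 6: cheapest edge leaving the tree is B–F (12); add B.
Step 7: cheapest edge leaving the tree is A–H (16); add H.
The 5th edge added is E–F.

E-F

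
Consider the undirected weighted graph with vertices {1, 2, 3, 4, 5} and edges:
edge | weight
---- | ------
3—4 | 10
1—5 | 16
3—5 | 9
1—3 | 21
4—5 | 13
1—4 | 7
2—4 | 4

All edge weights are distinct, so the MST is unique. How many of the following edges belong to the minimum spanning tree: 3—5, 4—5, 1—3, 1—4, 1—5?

Kruskal: consider edges lightest-first.
2—4 (4): add. Components now {1} {2,4} {3} {5}
1—4 (7): add. Components now {1,2,4} {3} {5}
3—5 (9): add. Components now {1,2,4} {3,5}
3—4 (10): add. Components now {1,2,3,4,5}
MST edge set: {2—4, 1—4, 3—5, 3—4}.
Of the listed edges, {3—5, 1—4} are in the MST → 2.

2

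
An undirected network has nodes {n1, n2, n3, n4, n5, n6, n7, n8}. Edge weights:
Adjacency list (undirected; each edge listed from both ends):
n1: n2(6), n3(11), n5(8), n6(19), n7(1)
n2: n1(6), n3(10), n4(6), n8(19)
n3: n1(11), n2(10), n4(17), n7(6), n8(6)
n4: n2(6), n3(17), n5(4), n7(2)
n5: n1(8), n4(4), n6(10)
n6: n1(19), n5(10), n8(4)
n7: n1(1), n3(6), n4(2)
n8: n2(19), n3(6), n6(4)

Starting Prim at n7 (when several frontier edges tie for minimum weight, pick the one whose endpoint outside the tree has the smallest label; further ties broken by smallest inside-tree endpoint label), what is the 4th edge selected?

Prim, starting at n7.
Step 1: cheapest edge leaving the tree is n1–n7 (1); add n1.
Step 2: cheapest edge leaving the tree is n4–n7 (2); add n4.
Step 3: cheapest edge leaving the tree is n4–n5 (4); add n5.
Step 4: cheapest edge leaving the tree is n1–n2 (6); add n2.
Step 5: cheapest edge leaving the tree is n3–n7 (6); add n3.
Step 6: cheapest edge leaving the tree is n3–n8 (6); add n8.
Step 7: cheapest edge leaving the tree is n6–n8 (4); add n6.
The 4th edge added is n1–n2.

n1-n2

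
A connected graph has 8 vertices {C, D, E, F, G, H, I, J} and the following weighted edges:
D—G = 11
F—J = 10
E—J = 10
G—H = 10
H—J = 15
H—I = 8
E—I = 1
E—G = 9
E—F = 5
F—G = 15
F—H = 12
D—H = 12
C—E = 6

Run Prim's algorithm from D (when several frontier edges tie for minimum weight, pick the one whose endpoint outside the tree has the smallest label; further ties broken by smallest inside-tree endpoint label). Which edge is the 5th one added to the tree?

Prim's algorithm from D:
Step 1: frontier [D—G 11, D—H 12] → take D—G (11); add G.
Step 2: frontier [D—H 12, E—G 9, G—H 10, F—G 15] → take E—G (9); add E.
Step 3: frontier [D—H 12, E—I 1, E—F 5, C—E 6, E—J 10, G—H 10, F—G 15] → take E—I (1); add I.
Step 4: frontier [D—H 12, E—F 5, C—E 6, E—J 10, G—H 10, F—G 15, H—I 8] → take E—F (5); add F.
Step 5: frontier [D—H 12, C—E 6, E—J 10, F—J 10, F—H 12, G—H 10, H—I 8] → take C—E (6); add C.
Step 6: frontier [D—H 12, E—J 10, F—J 10, F—H 12, G—H 10, H—I 8] → take H—I (8); add H.
Step 7: frontier [E—J 10, F—J 10, H—J 15] → take E—J (10); add J.
The 5th edge added is C—E.

C-E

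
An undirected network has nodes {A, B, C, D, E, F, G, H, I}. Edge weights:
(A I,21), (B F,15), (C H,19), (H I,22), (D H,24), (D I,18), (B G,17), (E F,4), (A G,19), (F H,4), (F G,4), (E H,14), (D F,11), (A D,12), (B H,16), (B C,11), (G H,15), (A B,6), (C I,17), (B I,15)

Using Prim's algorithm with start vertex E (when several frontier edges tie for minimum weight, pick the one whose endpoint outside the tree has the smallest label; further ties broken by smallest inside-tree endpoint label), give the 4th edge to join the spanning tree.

D-F

Grow the tree from E using Prim:
Step 1: cheapest edge leaving the tree is E F (4); add F.
Step 2: cheapest edge leaving the tree is F G (4); add G.
Step 3: cheapest edge leaving the tree is F H (4); add H.
Step 4: cheapest edge leaving the tree is D F (11); add D.
Step 5: cheapest edge leaving the tree is A D (12); add A.
Step 6: cheapest edge leaving the tree is A B (6); add B.
Step 7: cheapest edge leaving the tree is B C (11); add C.
Step 8: cheapest edge leaving the tree is B I (15); add I.
The 4th edge added is D F.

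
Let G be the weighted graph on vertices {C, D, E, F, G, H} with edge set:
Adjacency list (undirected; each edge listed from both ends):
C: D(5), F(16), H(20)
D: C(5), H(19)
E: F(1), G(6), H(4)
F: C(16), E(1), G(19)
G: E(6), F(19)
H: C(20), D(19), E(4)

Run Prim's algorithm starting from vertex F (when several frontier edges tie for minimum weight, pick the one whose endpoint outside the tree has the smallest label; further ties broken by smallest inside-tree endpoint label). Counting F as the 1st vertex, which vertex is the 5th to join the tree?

C

Prim's algorithm from F:
Step 1: frontier [E-F 1, C-F 16, F-G 19] → take E-F (1); add E.
Step 2: frontier [E-H 4, E-G 6, C-F 16, F-G 19] → take E-H (4); add H.
Step 3: frontier [E-G 6, C-F 16, F-G 19, D-H 19, C-H 20] → take E-G (6); add G.
Step 4: frontier [C-F 16, D-H 19, C-H 20] → take C-F (16); add C.
Step 5: frontier [C-D 5, D-H 19] → take C-D (5); add D.
Vertex order: F, E, H, G, C, D. The 5th vertex is C.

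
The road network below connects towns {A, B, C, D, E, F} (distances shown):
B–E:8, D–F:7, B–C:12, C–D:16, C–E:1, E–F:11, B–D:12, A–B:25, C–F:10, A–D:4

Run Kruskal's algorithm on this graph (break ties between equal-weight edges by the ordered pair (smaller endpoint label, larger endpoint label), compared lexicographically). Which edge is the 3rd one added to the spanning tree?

Sort edges by weight, then run Kruskal:
C–E (1): add. Components now {A} {B} {C,E} {D} {F}
A–D (4): add. Components now {A,D} {B} {C,E} {F}
D–F (7): add. Components now {A,D,F} {B} {C,E}
B–E (8): add. Components now {A,D,F} {B,C,E}
C–F (10): add. Components now {A,B,C,D,E,F}
The 3rd edge added is D–F.

D-F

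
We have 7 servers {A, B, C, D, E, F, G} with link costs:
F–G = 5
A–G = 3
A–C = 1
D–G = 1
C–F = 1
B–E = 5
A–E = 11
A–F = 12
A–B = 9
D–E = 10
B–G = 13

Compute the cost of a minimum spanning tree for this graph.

Prim's algorithm from F:
Step 1: cheapest edge leaving the tree is C–F (1); add C.
Step 2: cheapest edge leaving the tree is A–C (1); add A.
Step 3: cheapest edge leaving the tree is A–G (3); add G.
Step 4: cheapest edge leaving the tree is D–G (1); add D.
Step 5: cheapest edge leaving the tree is A–B (9); add B.
Step 6: cheapest edge leaving the tree is B–E (5); add E.
MST edges: C–F, A–C, A–G, D–G, A–B, B–E; total weight 1+1+3+1+9+5 = 20.

20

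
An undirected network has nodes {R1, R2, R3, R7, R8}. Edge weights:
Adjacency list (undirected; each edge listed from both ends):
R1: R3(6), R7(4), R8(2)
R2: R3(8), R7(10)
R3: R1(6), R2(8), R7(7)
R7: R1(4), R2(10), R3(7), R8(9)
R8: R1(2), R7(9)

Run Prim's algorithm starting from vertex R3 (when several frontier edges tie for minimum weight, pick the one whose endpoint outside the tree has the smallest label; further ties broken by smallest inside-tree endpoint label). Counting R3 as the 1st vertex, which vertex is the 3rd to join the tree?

Grow the tree from R3 using Prim:
Step 1: cheapest edge leaving the tree is R1 R3 (6); add R1.
Step 2: cheapest edge leaving the tree is R1 R8 (2); add R8.
Step 3: cheapest edge leaving the tree is R1 R7 (4); add R7.
Step 4: cheapest edge leaving the tree is R2 R3 (8); add R2.
Vertex order: R3, R1, R8, R7, R2. The 3rd vertex is R8.

R8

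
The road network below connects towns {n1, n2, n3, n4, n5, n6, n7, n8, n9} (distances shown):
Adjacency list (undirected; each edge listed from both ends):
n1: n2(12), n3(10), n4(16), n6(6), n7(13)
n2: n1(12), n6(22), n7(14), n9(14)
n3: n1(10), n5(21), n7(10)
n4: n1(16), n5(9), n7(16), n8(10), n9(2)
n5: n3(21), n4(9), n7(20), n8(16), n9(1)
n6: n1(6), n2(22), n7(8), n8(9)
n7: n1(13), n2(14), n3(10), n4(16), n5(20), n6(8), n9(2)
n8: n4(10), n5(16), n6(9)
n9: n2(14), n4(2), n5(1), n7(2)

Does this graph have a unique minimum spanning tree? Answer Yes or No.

No

Sort edges by weight, then run Kruskal:
n5—n9 (1): add — endpoints in different components.
n4—n9 (2): add — endpoints in different components.
n7—n9 (2): add — endpoints in different components.
n1—n6 (6): add — endpoints in different components.
n6—n7 (8): add — endpoints in different components.
n4—n5 (9): skip — n5 and n4 already connected.
n6—n8 (9): add — endpoints in different components.
n1—n3 (10): add — endpoints in different components.
n3—n7 (10): skip — n3 and n7 already connected.
n4—n8 (10): skip — n8 and n4 already connected.
n1—n2 (12): add — endpoints in different components.
Non-tree edge n3—n7 has weight 10, equal to the heaviest edge on its tree cycle — swapping gives another MST of the same weight. Not unique.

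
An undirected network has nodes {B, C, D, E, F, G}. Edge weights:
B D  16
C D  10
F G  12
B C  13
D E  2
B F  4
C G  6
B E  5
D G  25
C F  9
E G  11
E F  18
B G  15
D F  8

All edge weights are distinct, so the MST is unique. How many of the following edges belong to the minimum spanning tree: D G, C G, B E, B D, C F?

Sort edges by weight, then run Kruskal:
D E (2): add. Components now {B} {C} {D,E} {F} {G}
B F (4): add. Components now {B,F} {C} {D,E} {G}
B E (5): add. Components now {B,D,E,F} {C} {G}
C G (6): add. Components now {B,D,E,F} {C,G}
D F (8): skip — D and F already connected.
C F (9): add. Components now {B,C,D,E,F,G}
MST edge set: {D E, B F, B E, C G, C F}.
Of the listed edges, {C G, B E, C F} are in the MST → 3.

3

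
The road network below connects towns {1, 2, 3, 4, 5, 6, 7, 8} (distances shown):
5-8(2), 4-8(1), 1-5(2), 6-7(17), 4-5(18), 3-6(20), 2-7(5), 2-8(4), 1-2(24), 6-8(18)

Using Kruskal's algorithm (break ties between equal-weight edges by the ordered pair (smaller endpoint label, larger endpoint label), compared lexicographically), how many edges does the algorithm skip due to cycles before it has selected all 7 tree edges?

2

Kruskal's algorithm — process edges by increasing weight (ties by edge label):
4-8 (1): add — endpoints in different components.
1-5 (2): add — endpoints in different components.
5-8 (2): add — endpoints in different components.
2-8 (4): add — endpoints in different components.
2-7 (5): add — endpoints in different components.
6-7 (17): add — endpoints in different components.
4-5 (18): skip — 4 and 5 already connected.
6-8 (18): skip — 6 and 8 already connected.
3-6 (20): add — endpoints in different components.
Edges rejected before the tree was complete: 2.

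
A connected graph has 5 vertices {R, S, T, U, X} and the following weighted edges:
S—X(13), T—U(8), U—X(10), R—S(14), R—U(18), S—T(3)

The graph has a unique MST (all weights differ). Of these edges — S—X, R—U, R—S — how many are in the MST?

1

Sort edges by weight, then run Kruskal:
S—T (3): add — endpoints in different components.
T—U (8): add — endpoints in different components.
U—X (10): add — endpoints in different components.
S—X (13): skip — X and S already connected.
R—S (14): add — endpoints in different components.
MST edge set: {S—T, T—U, U—X, R—S}.
Of the listed edges, {R—S} are in the MST → 1.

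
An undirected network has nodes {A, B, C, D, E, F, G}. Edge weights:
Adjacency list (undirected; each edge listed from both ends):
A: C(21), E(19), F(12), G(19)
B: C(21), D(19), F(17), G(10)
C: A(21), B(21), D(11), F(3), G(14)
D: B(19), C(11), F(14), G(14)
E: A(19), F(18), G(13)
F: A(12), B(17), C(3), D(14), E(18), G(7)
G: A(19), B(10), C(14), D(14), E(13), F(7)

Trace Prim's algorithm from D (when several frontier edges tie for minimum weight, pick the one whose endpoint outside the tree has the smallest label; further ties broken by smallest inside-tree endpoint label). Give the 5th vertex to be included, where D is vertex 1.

B

Grow the tree from D using Prim:
Step 1: cheapest edge leaving the tree is C D (11); add C.
Step 2: cheapest edge leaving the tree is C F (3); add F.
Step 3: cheapest edge leaving the tree is F G (7); add G.
Step 4: cheapest edge leaving the tree is B G (10); add B.
Step 5: cheapest edge leaving the tree is A F (12); add A.
Step 6: cheapest edge leaving the tree is E G (13); add E.
Vertex order: D, C, F, G, B, A, E. The 5th vertex is B.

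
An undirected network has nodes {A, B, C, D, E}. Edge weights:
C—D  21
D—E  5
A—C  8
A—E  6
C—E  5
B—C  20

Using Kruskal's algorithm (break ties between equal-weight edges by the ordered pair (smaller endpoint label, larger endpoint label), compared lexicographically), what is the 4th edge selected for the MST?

B-C

Sort edges by weight, then run Kruskal:
C—E (5): add. Components now {A} {B} {C,E} {D}
D—E (5): add. Components now {A} {B} {C,D,E}
A—E (6): add. Components now {A,C,D,E} {B}
A—C (8): skip — A and C already connected.
B—C (20): add. Components now {A,B,C,D,E}
The 4th edge added is B—C.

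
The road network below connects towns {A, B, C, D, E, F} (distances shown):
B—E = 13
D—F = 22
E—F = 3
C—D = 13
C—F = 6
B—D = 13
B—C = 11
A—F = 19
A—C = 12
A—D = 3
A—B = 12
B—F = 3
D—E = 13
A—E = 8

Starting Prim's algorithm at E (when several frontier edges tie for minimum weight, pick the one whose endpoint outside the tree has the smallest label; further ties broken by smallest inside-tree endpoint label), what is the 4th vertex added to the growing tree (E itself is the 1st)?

Grow the tree from E using Prim:
Step 1: frontier [E—F 3, A—E 8, B—E 13, D—E 13] → take E—F (3); add F.
Step 2: frontier [A—E 8, B—E 13, D—E 13, B—F 3, C—F 6, A—F 19, D—F 22] → take B—F (3); add B.
Step 3: frontier [B—C 11, A—B 12, B—D 13, A—E 8, D—E 13, C—F 6, A—F 19, D—F 22] → take C—F (6); add C.
Step 4: frontier [A—B 12, B—D 13, A—C 12, C—D 13, A—E 8, D—E 13, A—F 19, D—F 22] → take A—E (8); add A.
Step 5: frontier [A—D 3, B—D 13, C—D 13, D—E 13, D—F 22] → take A—D (3); add D.
Vertex order: E, F, B, C, A, D. The 4th vertex is C.

C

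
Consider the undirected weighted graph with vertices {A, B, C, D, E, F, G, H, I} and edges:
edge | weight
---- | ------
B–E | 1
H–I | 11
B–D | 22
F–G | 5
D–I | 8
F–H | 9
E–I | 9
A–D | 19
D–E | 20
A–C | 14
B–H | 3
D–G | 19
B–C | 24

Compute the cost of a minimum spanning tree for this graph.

Prim's algorithm from C:
Step 1: frontier [A–C 14, B–C 24] → take A–C (14); add A.
Step 2: frontier [A–D 19, B–C 24] → take A–D (19); add D.
Step 3: frontier [B–C 24, D–I 8, D–G 19, D–E 20, B–D 22] → take D–I (8); add I.
Step 4: frontier [B–C 24, D–G 19, D–E 20, B–D 22, E–I 9, H–I 11] → take E–I (9); add E.
Step 5: frontier [B–C 24, D–G 19, B–D 22, B–E 1, H–I 11] → take B–E (1); add B.
Step 6: frontier [B–H 3, D–G 19, H–I 11] → take B–H (3); add H.
Step 7: frontier [D–G 19, F–H 9] → take F–H (9); add F.
Step 8: frontier [D–G 19, F–G 5] → take F–G (5); add G.
MST edges: A–C, A–D, D–I, E–I, B–E, B–H, F–H, F–G; total weight 14+19+8+9+1+3+9+5 = 68.

68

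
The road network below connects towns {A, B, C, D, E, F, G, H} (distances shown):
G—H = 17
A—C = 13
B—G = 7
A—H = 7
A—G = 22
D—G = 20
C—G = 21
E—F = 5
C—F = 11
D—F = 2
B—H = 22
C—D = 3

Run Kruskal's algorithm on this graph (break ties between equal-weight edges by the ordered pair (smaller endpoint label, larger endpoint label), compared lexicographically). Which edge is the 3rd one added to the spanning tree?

E-F

Kruskal's algorithm — process edges by increasing weight (ties by edge label):
D—F (2): add — endpoints in different components.
C—D (3): add — endpoints in different components.
E—F (5): add — endpoints in different components.
A—H (7): add — endpoints in different components.
B—G (7): add — endpoints in different components.
C—F (11): skip — C and F already connected.
A—C (13): add — endpoints in different components.
G—H (17): add — endpoints in different components.
The 3rd edge added is E—F.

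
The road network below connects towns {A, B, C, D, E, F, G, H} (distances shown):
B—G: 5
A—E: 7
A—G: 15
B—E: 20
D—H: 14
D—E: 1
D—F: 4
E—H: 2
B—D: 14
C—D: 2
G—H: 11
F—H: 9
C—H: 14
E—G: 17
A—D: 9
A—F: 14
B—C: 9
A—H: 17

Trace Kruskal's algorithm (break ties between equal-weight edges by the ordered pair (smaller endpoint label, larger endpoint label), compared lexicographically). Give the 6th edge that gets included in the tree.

A-E

Kruskal's algorithm — process edges by increasing weight (ties by edge label):
D—E (1): add — endpoints in different components.
C—D (2): add — endpoints in different components.
E—H (2): add — endpoints in different components.
D—F (4): add — endpoints in different components.
B—G (5): add — endpoints in different components.
A—E (7): add — endpoints in different components.
A—D (9): skip — A and D already connected.
B—C (9): add — endpoints in different components.
The 6th edge added is A—E.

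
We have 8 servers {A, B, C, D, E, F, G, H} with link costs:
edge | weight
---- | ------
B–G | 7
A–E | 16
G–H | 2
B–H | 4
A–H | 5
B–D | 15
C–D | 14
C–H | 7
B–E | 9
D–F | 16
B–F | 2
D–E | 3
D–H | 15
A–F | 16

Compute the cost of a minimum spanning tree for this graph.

Sort edges by weight, then run Kruskal:
B–F (2): add — endpoints in different components.
G–H (2): add — endpoints in different components.
D–E (3): add — endpoints in different components.
B–H (4): add — endpoints in different components.
A–H (5): add — endpoints in different components.
B–G (7): skip — B and G already connected.
C–H (7): add — endpoints in different components.
B–E (9): add — endpoints in different components.
MST edges: B–F, G–H, D–E, B–H, A–H, C–H, B–E; total weight 2+2+3+4+5+7+9 = 32.

32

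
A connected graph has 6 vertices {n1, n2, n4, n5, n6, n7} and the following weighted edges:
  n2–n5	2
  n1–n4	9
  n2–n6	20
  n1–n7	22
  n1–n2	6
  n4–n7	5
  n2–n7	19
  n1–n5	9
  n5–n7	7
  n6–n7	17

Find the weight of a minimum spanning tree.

Kruskal: consider edges lightest-first.
n2–n5 (2): add. Components now {n7} {n6} {n2,n5} {n1} {n4}
n4–n7 (5): add. Components now {n4,n7} {n6} {n2,n5} {n1}
n1–n2 (6): add. Components now {n4,n7} {n6} {n1,n2,n5}
n5–n7 (7): add. Components now {n1,n2,n4,n5,n7} {n6}
n1–n4 (9): skip — n1 and n4 already connected.
n1–n5 (9): skip — n5 and n1 already connected.
n6–n7 (17): add. Components now {n1,n2,n4,n5,n6,n7}
MST edges: n2–n5, n4–n7, n1–n2, n5–n7, n6–n7; total weight 2+5+6+7+17 = 37.

37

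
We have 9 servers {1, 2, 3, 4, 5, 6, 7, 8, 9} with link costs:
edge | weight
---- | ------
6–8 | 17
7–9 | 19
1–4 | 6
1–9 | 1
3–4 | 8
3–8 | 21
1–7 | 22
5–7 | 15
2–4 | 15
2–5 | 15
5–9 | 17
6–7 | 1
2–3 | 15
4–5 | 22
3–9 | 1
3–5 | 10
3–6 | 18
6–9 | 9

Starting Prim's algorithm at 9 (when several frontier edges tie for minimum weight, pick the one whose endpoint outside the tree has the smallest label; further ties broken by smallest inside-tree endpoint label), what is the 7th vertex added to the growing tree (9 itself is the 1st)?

Prim, starting at 9.
Step 1: cheapest edge leaving the tree is 1–9 (1); add 1.
Step 2: cheapest edge leaving the tree is 3–9 (1); add 3.
Step 3: cheapest edge leaving the tree is 1–4 (6); add 4.
Step 4: cheapest edge leaving the tree is 6–9 (9); add 6.
Step 5: cheapest edge leaving the tree is 6–7 (1); add 7.
Step 6: cheapest edge leaving the tree is 3–5 (10); add 5.
Step 7: cheapest edge leaving the tree is 2–3 (15); add 2.
Step 8: cheapest edge leaving the tree is 6–8 (17); add 8.
Vertex order: 9, 1, 3, 4, 6, 7, 5, 2, 8. The 7th vertex is 5.

5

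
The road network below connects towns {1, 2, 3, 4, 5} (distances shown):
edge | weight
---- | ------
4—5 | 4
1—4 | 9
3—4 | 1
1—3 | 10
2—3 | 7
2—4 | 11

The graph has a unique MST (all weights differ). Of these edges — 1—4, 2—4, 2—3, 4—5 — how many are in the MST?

Kruskal: consider edges lightest-first.
3—4 (1): add — endpoints in different components.
4—5 (4): add — endpoints in different components.
2—3 (7): add — endpoints in different components.
1—4 (9): add — endpoints in different components.
MST edge set: {3—4, 4—5, 2—3, 1—4}.
Of the listed edges, {1—4, 2—3, 4—5} are in the MST → 3.

3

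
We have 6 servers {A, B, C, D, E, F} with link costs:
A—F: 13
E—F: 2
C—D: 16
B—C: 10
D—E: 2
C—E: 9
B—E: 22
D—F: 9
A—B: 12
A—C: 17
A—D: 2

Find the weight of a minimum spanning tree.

25

Kruskal's algorithm — process edges by increasing weight (ties by edge label):
A—D (2): add — endpoints in different components.
D—E (2): add — endpoints in different components.
E—F (2): add — endpoints in different components.
C—E (9): add — endpoints in different components.
D—F (9): skip — D and F already connected.
B—C (10): add — endpoints in different components.
MST edges: A—D, D—E, E—F, C—E, B—C; total weight 2+2+2+9+10 = 25.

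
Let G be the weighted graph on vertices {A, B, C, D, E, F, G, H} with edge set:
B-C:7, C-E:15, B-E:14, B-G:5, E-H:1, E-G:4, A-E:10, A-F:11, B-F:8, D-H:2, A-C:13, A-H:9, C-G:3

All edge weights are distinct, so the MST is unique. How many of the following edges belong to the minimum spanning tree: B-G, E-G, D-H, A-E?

3

Kruskal's algorithm — process edges by increasing weight (ties by edge label):
E-H (1): add — endpoints in different components.
D-H (2): add — endpoints in different components.
C-G (3): add — endpoints in different components.
E-G (4): add — endpoints in different components.
B-G (5): add — endpoints in different components.
B-C (7): skip — B and C already connected.
B-F (8): add — endpoints in different components.
A-H (9): add — endpoints in different components.
MST edge set: {E-H, D-H, C-G, E-G, B-G, B-F, A-H}.
Of the listed edges, {B-G, E-G, D-H} are in the MST → 3.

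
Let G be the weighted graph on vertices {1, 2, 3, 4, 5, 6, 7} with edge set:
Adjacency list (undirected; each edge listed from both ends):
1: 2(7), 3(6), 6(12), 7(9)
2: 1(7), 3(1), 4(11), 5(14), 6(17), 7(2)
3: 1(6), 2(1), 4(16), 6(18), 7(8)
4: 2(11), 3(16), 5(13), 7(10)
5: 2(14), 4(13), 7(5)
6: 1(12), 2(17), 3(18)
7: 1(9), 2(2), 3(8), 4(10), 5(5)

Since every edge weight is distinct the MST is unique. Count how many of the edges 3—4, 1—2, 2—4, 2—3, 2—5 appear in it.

Kruskal's algorithm — process edges by increasing weight (ties by edge label):
2—3 (1): add — endpoints in different components.
2—7 (2): add — endpoints in different components.
5—7 (5): add — endpoints in different components.
1—3 (6): add — endpoints in different components.
1—2 (7): skip — 1 and 2 already connected.
3—7 (8): skip — 3 and 7 already connected.
1—7 (9): skip — 1 and 7 already connected.
4—7 (10): add — endpoints in different components.
2—4 (11): skip — 2 and 4 already connected.
1—6 (12): add — endpoints in different components.
MST edge set: {2—3, 2—7, 5—7, 1—3, 4—7, 1—6}.
Of the listed edges, {2—3} are in the MST → 1.

1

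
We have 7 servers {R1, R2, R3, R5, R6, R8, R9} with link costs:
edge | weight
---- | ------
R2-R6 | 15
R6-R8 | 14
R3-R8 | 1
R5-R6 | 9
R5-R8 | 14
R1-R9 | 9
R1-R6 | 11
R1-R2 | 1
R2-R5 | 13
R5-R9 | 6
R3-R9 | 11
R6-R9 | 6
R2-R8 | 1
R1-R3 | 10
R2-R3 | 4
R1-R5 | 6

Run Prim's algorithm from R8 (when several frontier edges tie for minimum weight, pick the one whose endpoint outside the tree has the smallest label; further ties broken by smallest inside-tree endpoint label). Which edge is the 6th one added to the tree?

Prim's algorithm from R8:
Step 1: cheapest edge leaving the tree is R2-R8 (1); add R2.
Step 2: cheapest edge leaving the tree is R1-R2 (1); add R1.
Step 3: cheapest edge leaving the tree is R3-R8 (1); add R3.
Step 4: cheapest edge leaving the tree is R1-R5 (6); add R5.
Step 5: cheapest edge leaving the tree is R5-R9 (6); add R9.
Step 6: cheapest edge leaving the tree is R6-R9 (6); add R6.
The 6th edge added is R6-R9.

R6-R9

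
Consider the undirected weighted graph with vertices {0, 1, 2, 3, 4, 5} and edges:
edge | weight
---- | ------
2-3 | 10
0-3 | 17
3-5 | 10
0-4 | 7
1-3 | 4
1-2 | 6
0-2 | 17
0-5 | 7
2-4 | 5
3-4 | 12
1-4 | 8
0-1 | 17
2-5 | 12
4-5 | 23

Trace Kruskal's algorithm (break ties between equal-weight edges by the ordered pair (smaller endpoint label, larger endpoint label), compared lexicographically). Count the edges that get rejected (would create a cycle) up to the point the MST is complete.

0

Kruskal's algorithm — process edges by increasing weight (ties by edge label):
1-3 (4): add — endpoints in different components.
2-4 (5): add — endpoints in different components.
1-2 (6): add — endpoints in different components.
0-4 (7): add — endpoints in different components.
0-5 (7): add — endpoints in different components.
Edges rejected before the tree was complete: 0.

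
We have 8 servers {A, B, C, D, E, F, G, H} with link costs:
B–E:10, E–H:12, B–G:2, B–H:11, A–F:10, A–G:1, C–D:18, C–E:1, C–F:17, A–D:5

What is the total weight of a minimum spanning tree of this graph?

Kruskal's algorithm — process edges by increasing weight (ties by edge label):
A–G (1): add — endpoints in different components.
C–E (1): add — endpoints in different components.
B–G (2): add — endpoints in different components.
A–D (5): add — endpoints in different components.
A–F (10): add — endpoints in different components.
B–E (10): add — endpoints in different components.
B–H (11): add — endpoints in different components.
MST edges: A–G, C–E, B–G, A–D, A–F, B–E, B–H; total weight 1+1+2+5+10+10+11 = 40.

40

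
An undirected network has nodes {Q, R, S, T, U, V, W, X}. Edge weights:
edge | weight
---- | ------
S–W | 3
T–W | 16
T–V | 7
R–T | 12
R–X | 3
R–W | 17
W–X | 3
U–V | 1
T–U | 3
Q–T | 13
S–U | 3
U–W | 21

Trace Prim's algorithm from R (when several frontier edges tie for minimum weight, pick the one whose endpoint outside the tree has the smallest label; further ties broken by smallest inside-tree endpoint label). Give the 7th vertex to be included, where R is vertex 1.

T

Grow the tree from R using Prim:
Step 1: frontier [R–X 3, R–T 12, R–W 17] → take R–X (3); add X.
Step 2: frontier [R–T 12, R–W 17, W–X 3] → take W–X (3); add W.
Step 3: frontier [R–T 12, S–W 3, T–W 16, U–W 21] → take S–W (3); add S.
Step 4: frontier [R–T 12, S–U 3, T–W 16, U–W 21] → take S–U (3); add U.
Step 5: frontier [R–T 12, U–V 1, T–U 3, T–W 16] → take U–V (1); add V.
Step 6: frontier [R–T 12, T–U 3, T–V 7, T–W 16] → take T–U (3); add T.
Step 7: frontier [Q–T 13] → take Q–T (13); add Q.
Vertex order: R, X, W, S, U, V, T, Q. The 7th vertex is T.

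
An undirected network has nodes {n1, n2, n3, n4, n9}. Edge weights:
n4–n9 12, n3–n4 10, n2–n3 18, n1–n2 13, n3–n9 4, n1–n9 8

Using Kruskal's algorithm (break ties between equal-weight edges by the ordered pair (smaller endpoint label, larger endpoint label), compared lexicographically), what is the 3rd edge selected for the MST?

Sort edges by weight, then run Kruskal:
n3–n9 (4): add — endpoints in different components.
n1–n9 (8): add — endpoints in different components.
n3–n4 (10): add — endpoints in different components.
n4–n9 (12): skip — n9 and n4 already connected.
n1–n2 (13): add — endpoints in different components.
The 3rd edge added is n3–n4.

n3-n4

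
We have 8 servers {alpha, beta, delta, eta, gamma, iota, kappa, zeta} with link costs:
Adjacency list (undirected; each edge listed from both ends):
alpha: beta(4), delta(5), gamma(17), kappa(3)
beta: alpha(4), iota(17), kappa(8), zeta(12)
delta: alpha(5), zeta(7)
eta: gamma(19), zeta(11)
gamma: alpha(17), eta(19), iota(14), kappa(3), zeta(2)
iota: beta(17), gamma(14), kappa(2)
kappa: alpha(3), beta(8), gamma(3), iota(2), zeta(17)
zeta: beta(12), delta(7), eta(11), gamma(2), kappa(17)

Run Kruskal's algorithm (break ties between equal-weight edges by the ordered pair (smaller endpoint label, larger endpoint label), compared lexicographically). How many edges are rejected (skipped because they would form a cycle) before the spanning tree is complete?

2

Kruskal: consider edges lightest-first.
gamma–zeta (2): add — endpoints in different components.
iota–kappa (2): add — endpoints in different components.
alpha–kappa (3): add — endpoints in different components.
gamma–kappa (3): add — endpoints in different components.
alpha–beta (4): add — endpoints in different components.
alpha–delta (5): add — endpoints in different components.
delta–zeta (7): skip — delta and zeta already connected.
beta–kappa (8): skip — kappa and beta already connected.
eta–zeta (11): add — endpoints in different components.
Edges rejected before the tree was complete: 2.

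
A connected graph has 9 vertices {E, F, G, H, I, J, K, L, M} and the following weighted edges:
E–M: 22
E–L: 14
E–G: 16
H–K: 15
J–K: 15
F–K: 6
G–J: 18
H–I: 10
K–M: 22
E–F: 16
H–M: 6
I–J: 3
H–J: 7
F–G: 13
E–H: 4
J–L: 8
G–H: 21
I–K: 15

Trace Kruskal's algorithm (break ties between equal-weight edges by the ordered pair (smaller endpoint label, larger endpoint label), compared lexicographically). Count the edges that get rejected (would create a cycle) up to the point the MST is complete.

Kruskal: consider edges lightest-first.
I–J (3): add — endpoints in different components.
E–H (4): add — endpoints in different components.
F–K (6): add — endpoints in different components.
H–M (6): add — endpoints in different components.
H–J (7): add — endpoints in different components.
J–L (8): add — endpoints in different components.
H–I (10): skip — H and I already connected.
F–G (13): add — endpoints in different components.
E–L (14): skip — E and L already connected.
H–K (15): add — endpoints in different components.
Edges rejected before the tree was complete: 2.

2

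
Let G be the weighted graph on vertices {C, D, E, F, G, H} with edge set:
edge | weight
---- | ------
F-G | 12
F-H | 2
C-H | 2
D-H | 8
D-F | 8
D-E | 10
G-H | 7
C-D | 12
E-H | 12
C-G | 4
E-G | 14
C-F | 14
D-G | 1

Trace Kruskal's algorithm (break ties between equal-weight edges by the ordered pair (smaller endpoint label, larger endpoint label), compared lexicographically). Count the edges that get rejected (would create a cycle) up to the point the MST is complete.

Kruskal: consider edges lightest-first.
D-G (1): add. Components now {C} {D,G} {E} {F} {H}
C-H (2): add. Components now {C,H} {D,G} {E} {F}
F-H (2): add. Components now {C,F,H} {D,G} {E}
C-G (4): add. Components now {C,D,F,G,H} {E}
G-H (7): skip — G and H already connected.
D-F (8): skip — D and F already connected.
D-H (8): skip — D and H already connected.
D-E (10): add. Components now {C,D,E,F,G,H}
Edges rejected before the tree was complete: 3.

3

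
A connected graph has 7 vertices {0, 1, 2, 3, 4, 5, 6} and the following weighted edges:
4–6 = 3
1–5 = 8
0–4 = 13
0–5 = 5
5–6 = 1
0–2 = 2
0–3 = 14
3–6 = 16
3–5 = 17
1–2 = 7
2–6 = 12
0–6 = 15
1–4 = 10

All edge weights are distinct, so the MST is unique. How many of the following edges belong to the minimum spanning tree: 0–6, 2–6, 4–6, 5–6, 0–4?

Sort edges by weight, then run Kruskal:
5–6 (1): add — endpoints in different components.
0–2 (2): add — endpoints in different components.
4–6 (3): add — endpoints in different components.
0–5 (5): add — endpoints in different components.
1–2 (7): add — endpoints in different components.
1–5 (8): skip — 1 and 5 already connected.
1–4 (10): skip — 1 and 4 already connected.
2–6 (12): skip — 2 and 6 already connected.
0–4 (13): skip — 0 and 4 already connected.
0–3 (14): add — endpoints in different components.
MST edge set: {5–6, 0–2, 4–6, 0–5, 1–2, 0–3}.
Of the listed edges, {4–6, 5–6} are in the MST → 2.

2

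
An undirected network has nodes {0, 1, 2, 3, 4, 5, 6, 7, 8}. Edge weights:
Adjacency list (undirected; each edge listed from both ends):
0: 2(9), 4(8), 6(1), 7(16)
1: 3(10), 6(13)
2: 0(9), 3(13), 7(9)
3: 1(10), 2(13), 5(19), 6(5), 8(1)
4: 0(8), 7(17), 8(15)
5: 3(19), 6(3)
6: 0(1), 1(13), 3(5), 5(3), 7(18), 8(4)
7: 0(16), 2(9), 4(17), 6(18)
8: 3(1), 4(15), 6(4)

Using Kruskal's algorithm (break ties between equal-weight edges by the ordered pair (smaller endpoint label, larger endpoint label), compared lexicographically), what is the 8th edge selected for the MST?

Kruskal: consider edges lightest-first.
0 6 (1): add — endpoints in different components.
3 8 (1): add — endpoints in different components.
5 6 (3): add — endpoints in different components.
6 8 (4): add — endpoints in different components.
3 6 (5): skip — 3 and 6 already connected.
0 4 (8): add — endpoints in different components.
0 2 (9): add — endpoints in different components.
2 7 (9): add — endpoints in different components.
1 3 (10): add — endpoints in different components.
The 8th edge added is 1 3.

1-3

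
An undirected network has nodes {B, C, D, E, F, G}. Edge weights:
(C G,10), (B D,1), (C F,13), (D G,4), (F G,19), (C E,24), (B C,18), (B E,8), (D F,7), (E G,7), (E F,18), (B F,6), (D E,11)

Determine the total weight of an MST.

Prim's algorithm from D:
Step 1: cheapest edge leaving the tree is B D (1); add B.
Step 2: cheapest edge leaving the tree is D G (4); add G.
Step 3: cheapest edge leaving the tree is B F (6); add F.
Step 4: cheapest edge leaving the tree is E G (7); add E.
Step 5: cheapest edge leaving the tree is C G (10); add C.
MST edges: B D, D G, B F, E G, C G; total weight 1+4+6+7+10 = 28.

28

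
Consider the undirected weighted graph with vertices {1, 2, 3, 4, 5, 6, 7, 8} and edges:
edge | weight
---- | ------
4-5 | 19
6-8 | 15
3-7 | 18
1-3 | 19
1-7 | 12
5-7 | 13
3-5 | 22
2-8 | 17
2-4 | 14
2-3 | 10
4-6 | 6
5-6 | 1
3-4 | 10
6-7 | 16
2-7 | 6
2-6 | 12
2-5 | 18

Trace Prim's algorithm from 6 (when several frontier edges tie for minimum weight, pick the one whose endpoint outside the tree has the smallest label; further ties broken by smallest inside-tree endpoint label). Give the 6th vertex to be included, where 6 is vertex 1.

Grow the tree from 6 using Prim:
Step 1: cheapest edge leaving the tree is 5-6 (1); add 5.
Step 2: cheapest edge leaving the tree is 4-6 (6); add 4.
Step 3: cheapest edge leaving the tree is 3-4 (10); add 3.
Step 4: cheapest edge leaving the tree is 2-3 (10); add 2.
Step 5: cheapest edge leaving the tree is 2-7 (6); add 7.
Step 6: cheapest edge leaving the tree is 1-7 (12); add 1.
Step 7: cheapest edge leaving the tree is 6-8 (15); add 8.
Vertex order: 6, 5, 4, 3, 2, 7, 1, 8. The 6th vertex is 7.

7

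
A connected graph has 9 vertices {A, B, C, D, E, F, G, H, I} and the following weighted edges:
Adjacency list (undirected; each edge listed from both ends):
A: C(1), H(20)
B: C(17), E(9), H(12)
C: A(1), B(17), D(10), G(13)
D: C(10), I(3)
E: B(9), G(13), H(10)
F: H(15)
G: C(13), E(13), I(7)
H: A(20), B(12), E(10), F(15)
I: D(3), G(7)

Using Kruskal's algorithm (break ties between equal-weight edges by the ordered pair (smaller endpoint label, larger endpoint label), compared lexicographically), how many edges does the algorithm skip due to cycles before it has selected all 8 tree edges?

Kruskal's algorithm — process edges by increasing weight (ties by edge label):
A—C (1): add — endpoints in different components.
D—I (3): add — endpoints in different components.
G—I (7): add — endpoints in different components.
B—E (9): add — endpoints in different components.
C—D (10): add — endpoints in different components.
E—H (10): add — endpoints in different components.
B—H (12): skip — B and H already connected.
C—G (13): skip — C and G already connected.
E—G (13): add — endpoints in different components.
F—H (15): add — endpoints in different components.
Edges rejected before the tree was complete: 2.

2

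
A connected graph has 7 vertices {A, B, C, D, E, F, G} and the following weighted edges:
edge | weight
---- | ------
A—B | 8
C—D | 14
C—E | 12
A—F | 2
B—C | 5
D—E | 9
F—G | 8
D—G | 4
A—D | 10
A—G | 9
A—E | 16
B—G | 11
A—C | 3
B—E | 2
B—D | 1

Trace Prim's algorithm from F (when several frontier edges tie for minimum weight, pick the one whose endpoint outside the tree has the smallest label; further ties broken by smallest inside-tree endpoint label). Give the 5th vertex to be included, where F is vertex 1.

Prim, starting at F.
Step 1: cheapest edge leaving the tree is A—F (2); add A.
Step 2: cheapest edge leaving the tree is A—C (3); add C.
Step 3: cheapest edge leaving the tree is B—C (5); add B.
Step 4: cheapest edge leaving the tree is B—D (1); add D.
Step 5: cheapest edge leaving the tree is B—E (2); add E.
Step 6: cheapest edge leaving the tree is D—G (4); add G.
Vertex order: F, A, C, B, D, E, G. The 5th vertex is D.

D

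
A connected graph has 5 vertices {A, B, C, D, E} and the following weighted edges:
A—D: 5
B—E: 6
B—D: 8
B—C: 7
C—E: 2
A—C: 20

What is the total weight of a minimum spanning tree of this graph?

21

Sort edges by weight, then run Kruskal:
C—E (2): add — endpoints in different components.
A—D (5): add — endpoints in different components.
B—E (6): add — endpoints in different components.
B—C (7): skip — B and C already connected.
B—D (8): add — endpoints in different components.
MST edges: C—E, A—D, B—E, B—D; total weight 2+5+6+8 = 21.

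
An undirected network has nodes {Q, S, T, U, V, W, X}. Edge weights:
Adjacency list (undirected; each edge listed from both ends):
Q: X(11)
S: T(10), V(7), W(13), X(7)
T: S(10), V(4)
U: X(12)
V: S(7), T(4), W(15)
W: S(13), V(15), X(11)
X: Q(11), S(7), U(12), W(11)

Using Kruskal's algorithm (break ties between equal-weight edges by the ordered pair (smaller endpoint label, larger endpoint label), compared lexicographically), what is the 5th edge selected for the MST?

W-X

Sort edges by weight, then run Kruskal:
T—V (4): add — endpoints in different components.
S—V (7): add — endpoints in different components.
S—X (7): add — endpoints in different components.
S—T (10): skip — S and T already connected.
Q—X (11): add — endpoints in different components.
W—X (11): add — endpoints in different components.
U—X (12): add — endpoints in different components.
The 5th edge added is W—X.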